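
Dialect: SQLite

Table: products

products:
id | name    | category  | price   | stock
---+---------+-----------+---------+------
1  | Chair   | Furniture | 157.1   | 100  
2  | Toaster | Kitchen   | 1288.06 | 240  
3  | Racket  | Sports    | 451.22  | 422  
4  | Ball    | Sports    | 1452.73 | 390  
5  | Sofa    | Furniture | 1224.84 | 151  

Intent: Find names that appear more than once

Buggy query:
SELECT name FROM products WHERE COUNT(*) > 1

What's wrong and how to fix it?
Bug: COUNT(*) is an aggregate and cannot be used in WHERE

Fix: Group first, then use HAVING for the count condition

Corrected query:
SELECT name FROM products GROUP BY name HAVING COUNT(*) > 1

Result:
(no rows)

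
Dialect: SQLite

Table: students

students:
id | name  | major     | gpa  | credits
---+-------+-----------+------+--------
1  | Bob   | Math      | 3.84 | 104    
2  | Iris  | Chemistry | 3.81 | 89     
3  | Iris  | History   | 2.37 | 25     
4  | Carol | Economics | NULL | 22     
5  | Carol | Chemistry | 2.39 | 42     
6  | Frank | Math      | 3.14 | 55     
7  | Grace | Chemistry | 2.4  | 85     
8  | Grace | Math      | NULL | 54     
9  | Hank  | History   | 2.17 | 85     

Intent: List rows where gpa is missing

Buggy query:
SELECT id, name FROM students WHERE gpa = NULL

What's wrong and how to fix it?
Bug: Comparing to NULL with '=' never matches; NULL = NULL is unknown, not true

Fix: Use IS NULL to test for NULL

Corrected query:
SELECT id, name FROM students WHERE gpa IS NULL

Result:
id | name 
---+------
4  | Carol
8  | Grace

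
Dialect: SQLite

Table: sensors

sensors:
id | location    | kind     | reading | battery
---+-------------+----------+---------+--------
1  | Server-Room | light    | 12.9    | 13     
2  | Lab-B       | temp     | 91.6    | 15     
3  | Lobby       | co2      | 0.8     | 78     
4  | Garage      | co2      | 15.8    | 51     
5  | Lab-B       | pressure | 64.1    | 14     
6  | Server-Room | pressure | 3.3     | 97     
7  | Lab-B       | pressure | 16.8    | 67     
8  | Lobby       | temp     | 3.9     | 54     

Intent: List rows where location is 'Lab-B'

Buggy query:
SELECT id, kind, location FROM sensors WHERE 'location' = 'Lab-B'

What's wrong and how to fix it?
Bug: 'location' in single quotes is a string literal, not the column; the comparison is literal-vs-literal and never true

Fix: Remove the quotes around the column name (or use double quotes for an identifier)

Corrected query:
SELECT id, kind, location FROM sensors WHERE location = 'Lab-B'

Result:
id | kind     | location
---+----------+---------
2  | temp     | Lab-B   
5  | pressure | Lab-B   
7  | pressure | Lab-B   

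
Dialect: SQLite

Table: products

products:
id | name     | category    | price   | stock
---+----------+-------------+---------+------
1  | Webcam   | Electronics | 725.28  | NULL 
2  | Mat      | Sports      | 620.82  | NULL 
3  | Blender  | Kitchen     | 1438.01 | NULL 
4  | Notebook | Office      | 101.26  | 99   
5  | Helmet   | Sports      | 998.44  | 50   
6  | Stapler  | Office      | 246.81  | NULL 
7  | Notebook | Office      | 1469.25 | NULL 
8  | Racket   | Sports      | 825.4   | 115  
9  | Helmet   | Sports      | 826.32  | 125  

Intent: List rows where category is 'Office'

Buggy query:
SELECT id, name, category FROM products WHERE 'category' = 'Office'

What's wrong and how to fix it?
Bug: Single quotes denote string literals in SQL; the column name is being compared as a constant string

Fix: Remove the quotes around the column name (or use double quotes for an identifier)

Corrected query:
SELECT id, name, category FROM products WHERE category = 'Office'

Result:
id | name     | category
---+----------+---------
4  | Notebook | Office  
6  | Stapler  | Office  
7  | Notebook | Office  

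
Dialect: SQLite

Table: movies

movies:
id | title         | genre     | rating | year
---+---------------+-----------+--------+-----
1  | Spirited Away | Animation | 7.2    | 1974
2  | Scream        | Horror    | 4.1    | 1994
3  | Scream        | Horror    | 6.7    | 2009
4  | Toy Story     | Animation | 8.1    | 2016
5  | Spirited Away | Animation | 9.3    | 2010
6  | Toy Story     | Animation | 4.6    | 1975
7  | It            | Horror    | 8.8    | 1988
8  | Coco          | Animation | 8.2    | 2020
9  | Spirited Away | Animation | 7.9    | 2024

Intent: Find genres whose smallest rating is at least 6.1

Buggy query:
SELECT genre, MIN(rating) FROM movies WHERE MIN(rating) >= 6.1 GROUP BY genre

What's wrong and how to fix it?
Bug: MIN() in WHERE is a misuse of aggregate

Fix: Replace WHERE with HAVING after the GROUP BY

Corrected query:
SELECT genre, MIN(rating) FROM movies GROUP BY genre HAVING MIN(rating) >= 6.1

Result:
(no rows)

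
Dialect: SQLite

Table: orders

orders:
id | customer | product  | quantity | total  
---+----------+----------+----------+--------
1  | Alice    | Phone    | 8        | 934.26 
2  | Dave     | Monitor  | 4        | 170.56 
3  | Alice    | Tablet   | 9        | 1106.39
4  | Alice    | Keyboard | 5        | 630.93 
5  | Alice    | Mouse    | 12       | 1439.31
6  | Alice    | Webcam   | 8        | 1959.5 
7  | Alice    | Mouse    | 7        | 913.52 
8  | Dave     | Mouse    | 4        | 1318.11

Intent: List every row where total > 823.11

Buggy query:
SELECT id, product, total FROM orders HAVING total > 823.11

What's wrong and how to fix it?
Bug: This is a non-aggregate query (no GROUP BY, no aggregates), so in SQLite the HAVING clause is invalid here; a row-level condition belongs in WHERE

Fix: Replace HAVING with WHERE since the condition applies to individual rows

Corrected query:
SELECT id, product, total FROM orders WHERE total > 823.11

Result:
id | product | total  
---+---------+--------
1  | Phone   | 934.26 
3  | Tablet  | 1106.39
5  | Mouse   | 1439.31
6  | Webcam  | 1959.5 
7  | Mouse   | 913.52 
8  | Mouse   | 1318.11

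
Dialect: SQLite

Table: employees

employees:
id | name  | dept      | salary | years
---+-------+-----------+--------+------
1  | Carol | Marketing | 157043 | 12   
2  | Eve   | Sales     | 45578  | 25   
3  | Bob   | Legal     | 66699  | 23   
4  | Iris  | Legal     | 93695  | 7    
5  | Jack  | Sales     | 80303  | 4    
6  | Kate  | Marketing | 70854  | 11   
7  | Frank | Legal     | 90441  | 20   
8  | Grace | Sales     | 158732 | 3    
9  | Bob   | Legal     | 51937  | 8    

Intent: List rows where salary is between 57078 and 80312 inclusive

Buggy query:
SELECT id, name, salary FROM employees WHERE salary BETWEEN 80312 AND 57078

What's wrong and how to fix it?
Bug: BETWEEN expects the lower bound first; with 80312 AND 57078 the range is empty

Fix: Write BETWEEN 57078 AND 80312

Corrected query:
SELECT id, name, salary FROM employees WHERE salary BETWEEN 57078 AND 80312

Result:
id | name | salary
---+------+-------
3  | Bob  | 66699 
5  | Jack | 80303 
6  | Kate | 70854 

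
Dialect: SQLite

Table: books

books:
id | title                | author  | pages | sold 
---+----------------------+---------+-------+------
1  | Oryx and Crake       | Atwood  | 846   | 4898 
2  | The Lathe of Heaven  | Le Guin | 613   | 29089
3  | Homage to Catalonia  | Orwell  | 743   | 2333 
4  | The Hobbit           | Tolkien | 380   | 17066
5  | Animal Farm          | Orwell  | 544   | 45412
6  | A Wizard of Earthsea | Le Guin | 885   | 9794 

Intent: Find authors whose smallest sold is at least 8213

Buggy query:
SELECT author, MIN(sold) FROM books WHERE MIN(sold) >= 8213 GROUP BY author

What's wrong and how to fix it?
Bug: MIN() in WHERE is a misuse of aggregate

Fix: Use HAVING for the per-group MIN condition

Corrected query:
SELECT author, MIN(sold) FROM books GROUP BY author HAVING MIN(sold) >= 8213

Result:
author  | MIN(sold)
--------+----------
Le Guin | 9794     
Tolkien | 17066    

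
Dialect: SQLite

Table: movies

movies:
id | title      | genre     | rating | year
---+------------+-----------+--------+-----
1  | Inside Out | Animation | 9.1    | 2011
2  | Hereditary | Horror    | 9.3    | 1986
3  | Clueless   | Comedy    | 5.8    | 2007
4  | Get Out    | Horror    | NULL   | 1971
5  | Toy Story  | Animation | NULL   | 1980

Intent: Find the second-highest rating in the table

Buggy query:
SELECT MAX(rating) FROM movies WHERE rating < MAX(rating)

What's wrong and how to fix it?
Bug: The inner MAX is an aggregate inside WHERE, which is not allowed

Fix: Compute the overall MAX in a subquery, then take MAX of rows below it

Corrected query:
SELECT MAX(rating) FROM movies WHERE rating < (SELECT MAX(rating) FROM movies)

Result:
MAX(rating)
-----------
9.1        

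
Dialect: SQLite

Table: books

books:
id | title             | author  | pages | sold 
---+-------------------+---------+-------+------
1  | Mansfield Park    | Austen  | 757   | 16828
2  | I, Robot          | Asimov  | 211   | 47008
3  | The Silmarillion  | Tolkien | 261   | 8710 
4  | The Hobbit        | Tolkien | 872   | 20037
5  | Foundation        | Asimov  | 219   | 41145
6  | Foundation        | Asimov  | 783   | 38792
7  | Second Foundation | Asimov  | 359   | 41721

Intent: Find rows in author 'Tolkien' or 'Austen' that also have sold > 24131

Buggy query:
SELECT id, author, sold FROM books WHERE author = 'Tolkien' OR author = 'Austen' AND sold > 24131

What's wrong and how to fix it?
Bug: Without parentheses, AND is evaluated before OR, so the sold filter only applies to the 'Austen' branch

Fix: Add parentheses around the OR so the AND applies to both alternatives

Corrected query:
SELECT id, author, sold FROM books WHERE (author = 'Tolkien' OR author = 'Austen') AND sold > 24131

Result:
(no rows)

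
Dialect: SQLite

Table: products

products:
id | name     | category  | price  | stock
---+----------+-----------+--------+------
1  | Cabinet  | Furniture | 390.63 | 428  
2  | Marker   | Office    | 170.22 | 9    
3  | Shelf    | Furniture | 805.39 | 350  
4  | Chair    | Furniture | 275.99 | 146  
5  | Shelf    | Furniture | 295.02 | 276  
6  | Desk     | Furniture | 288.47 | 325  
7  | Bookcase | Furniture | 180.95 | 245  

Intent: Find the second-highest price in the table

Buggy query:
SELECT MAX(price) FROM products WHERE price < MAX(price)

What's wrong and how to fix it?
Bug: MAX(price) on the right of the comparison is an aggregate-in-WHERE error

Fix: Put the inner MAX in a scalar subquery

Corrected query:
SELECT MAX(price) FROM products WHERE price < (SELECT MAX(price) FROM products)

Result:
MAX(price)
----------
390.63    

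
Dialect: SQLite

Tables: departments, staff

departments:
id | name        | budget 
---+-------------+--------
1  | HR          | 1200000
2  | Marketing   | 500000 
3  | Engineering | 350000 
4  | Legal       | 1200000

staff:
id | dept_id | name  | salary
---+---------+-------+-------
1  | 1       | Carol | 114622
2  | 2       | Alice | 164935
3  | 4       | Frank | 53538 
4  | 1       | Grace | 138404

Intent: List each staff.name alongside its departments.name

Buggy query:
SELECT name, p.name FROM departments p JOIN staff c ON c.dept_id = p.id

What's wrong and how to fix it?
Bug: 'name' exists in both joined tables, so the database can't tell which one is meant

Fix: Prefix ambiguous columns with the table alias

Corrected query:
SELECT c.name, p.name FROM departments p JOIN staff c ON c.dept_id = p.id

Result:
name  | name     
------+----------
Carol | HR       
Alice | Marketing
Frank | Legal    
Grace | HR       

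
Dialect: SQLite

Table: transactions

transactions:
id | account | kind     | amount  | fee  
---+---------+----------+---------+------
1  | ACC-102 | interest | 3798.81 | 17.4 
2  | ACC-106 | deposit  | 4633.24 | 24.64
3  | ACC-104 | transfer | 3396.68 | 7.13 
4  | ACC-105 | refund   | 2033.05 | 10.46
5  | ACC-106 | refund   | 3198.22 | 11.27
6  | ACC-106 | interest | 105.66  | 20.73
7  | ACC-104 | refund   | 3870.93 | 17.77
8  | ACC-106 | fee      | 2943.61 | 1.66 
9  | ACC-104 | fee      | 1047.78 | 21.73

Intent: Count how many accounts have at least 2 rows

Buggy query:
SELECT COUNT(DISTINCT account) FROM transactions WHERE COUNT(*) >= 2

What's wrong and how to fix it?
Bug: COUNT(*) cannot appear in WHERE; the per-group count doesn't exist yet

Fix: Use a subquery that GROUPs and filters with HAVING, then count its rows

Corrected query:
SELECT COUNT(*) FROM (SELECT account FROM transactions GROUP BY account HAVING COUNT(*) >= 2)

Result:
COUNT(*)
--------
2       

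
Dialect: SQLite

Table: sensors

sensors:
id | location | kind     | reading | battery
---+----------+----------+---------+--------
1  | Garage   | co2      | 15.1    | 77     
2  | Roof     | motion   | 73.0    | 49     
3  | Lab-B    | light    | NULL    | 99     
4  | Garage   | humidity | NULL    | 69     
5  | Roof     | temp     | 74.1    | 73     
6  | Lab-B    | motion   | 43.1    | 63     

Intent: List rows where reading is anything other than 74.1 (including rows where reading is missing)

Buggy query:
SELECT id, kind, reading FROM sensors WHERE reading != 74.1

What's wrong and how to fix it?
Bug: Inequality against NULL is unknown, not true; rows with NULL are dropped

Fix: Add an explicit OR reading IS NULL to include the missing-value rows

Corrected query:
SELECT id, kind, reading FROM sensors WHERE reading != 74.1 OR reading IS NULL

Result:
id | kind     | reading
---+----------+--------
1  | co2      | 15.1   
2  | motion   | 73     
3  | light    | NULL   
4  | humidity | NULL   
6  | motion   | 43.1   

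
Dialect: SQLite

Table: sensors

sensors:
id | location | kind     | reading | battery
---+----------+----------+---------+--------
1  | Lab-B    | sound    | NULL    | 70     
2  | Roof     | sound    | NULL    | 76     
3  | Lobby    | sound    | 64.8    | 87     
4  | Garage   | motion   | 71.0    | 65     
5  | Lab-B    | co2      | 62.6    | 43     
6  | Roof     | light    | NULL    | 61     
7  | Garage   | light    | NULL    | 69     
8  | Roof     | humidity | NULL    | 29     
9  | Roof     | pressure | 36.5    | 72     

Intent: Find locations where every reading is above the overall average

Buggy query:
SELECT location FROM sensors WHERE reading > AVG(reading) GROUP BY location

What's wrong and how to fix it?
Bug: WHERE evaluates per row before aggregation, so AVG() is unavailable

Fix: Use a subquery for AVG and a HAVING MIN(...) filter so the condition holds for every row in the group

Corrected query:
SELECT location FROM sensors GROUP BY location HAVING MIN(reading) > (SELECT AVG(reading) FROM sensors)

Result:
location
--------
Garage  
Lab-B   
Lobby   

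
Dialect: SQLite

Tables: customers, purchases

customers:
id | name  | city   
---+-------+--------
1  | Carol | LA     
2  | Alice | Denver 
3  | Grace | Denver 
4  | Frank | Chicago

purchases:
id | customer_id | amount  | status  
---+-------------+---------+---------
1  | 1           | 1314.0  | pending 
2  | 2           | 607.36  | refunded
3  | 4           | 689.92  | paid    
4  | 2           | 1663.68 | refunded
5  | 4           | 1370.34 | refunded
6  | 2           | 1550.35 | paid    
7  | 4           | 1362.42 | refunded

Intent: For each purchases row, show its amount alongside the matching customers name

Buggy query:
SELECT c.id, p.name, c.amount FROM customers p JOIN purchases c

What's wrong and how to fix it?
Bug: Missing join condition: each purchases row is matched to all customers rows instead of just its own

Fix: Add ON c.customer_id = p.id to the JOIN

Corrected query:
SELECT c.id, p.name, c.amount FROM customers p JOIN purchases c ON c.customer_id = p.id

Result:
id | name  | amount 
---+-------+--------
1  | Carol | 1314   
2  | Alice | 607.36 
3  | Frank | 689.92 
4  | Alice | 1663.68
5  | Frank | 1370.34
6  | Alice | 1550.35
7  | Frank | 1362.42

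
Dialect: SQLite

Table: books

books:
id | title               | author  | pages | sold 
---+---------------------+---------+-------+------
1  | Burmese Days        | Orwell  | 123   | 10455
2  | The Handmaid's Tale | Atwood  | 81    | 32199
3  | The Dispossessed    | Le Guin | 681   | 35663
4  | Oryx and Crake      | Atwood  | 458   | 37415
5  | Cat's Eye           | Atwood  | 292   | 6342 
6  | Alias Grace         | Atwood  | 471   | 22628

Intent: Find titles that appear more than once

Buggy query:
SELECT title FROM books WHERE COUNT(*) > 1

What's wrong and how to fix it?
Bug: WHERE can't reference COUNT(*); aggregates are computed after WHERE

Fix: Group first, then use HAVING for the count condition

Corrected query:
SELECT title FROM books GROUP BY title HAVING COUNT(*) > 1

Result:
(no rows)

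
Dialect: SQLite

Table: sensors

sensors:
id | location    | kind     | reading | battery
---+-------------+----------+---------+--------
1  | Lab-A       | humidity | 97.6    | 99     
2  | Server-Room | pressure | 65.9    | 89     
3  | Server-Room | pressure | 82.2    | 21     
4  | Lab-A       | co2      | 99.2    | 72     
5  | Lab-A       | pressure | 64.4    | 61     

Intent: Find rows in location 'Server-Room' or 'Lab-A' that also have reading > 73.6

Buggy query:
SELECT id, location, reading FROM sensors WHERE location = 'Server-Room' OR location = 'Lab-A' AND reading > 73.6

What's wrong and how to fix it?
Bug: AND binds tighter than OR, so this parses as location = 'Server-Room' OR (location = 'Lab-A' AND reading > 73.6)

Fix: Add parentheses around the OR so the AND applies to both alternatives

Corrected query:
SELECT id, location, reading FROM sensors WHERE (location = 'Server-Room' OR location = 'Lab-A') AND reading > 73.6

Result:
id | location    | reading
---+-------------+--------
1  | Lab-A       | 97.6   
3  | Server-Room | 82.2   
4  | Lab-A       | 99.2   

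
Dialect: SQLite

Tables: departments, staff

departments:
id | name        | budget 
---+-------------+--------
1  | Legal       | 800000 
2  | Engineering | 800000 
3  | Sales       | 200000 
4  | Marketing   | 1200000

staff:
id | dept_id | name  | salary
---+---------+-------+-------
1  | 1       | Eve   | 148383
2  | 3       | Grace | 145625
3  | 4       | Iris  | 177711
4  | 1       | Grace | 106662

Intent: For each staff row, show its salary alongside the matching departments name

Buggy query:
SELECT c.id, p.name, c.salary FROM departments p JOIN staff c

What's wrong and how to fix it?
Bug: JOIN with no ON clause produces a cartesian product; every staff row pairs with every departments row

Fix: Add ON c.dept_id = p.id to the JOIN

Corrected query:
SELECT c.id, p.name, c.salary FROM departments p JOIN staff c ON c.dept_id = p.id

Result:
id | name      | salary
---+-----------+-------
1  | Legal     | 148383
2  | Sales     | 145625
3  | Marketing | 177711
4  | Legal     | 106662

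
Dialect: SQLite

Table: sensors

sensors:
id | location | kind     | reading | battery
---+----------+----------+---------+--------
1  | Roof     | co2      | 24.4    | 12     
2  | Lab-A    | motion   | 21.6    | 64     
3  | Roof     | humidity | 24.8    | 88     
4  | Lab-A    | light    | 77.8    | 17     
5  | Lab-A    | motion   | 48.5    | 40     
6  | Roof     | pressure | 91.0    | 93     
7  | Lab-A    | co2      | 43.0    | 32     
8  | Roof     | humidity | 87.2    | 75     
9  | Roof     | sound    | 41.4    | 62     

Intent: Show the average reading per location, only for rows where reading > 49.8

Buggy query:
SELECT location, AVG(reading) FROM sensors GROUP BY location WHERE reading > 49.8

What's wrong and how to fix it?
Bug: Row-level WHERE must come before GROUP BY in the clause order

Fix: Place WHERE between FROM and GROUP BY

Corrected query:
SELECT location, AVG(reading) FROM sensors WHERE reading > 49.8 GROUP BY location

Result:
location | AVG(reading)
---------+-------------
Lab-A    | 77.8        
Roof     | 89.1        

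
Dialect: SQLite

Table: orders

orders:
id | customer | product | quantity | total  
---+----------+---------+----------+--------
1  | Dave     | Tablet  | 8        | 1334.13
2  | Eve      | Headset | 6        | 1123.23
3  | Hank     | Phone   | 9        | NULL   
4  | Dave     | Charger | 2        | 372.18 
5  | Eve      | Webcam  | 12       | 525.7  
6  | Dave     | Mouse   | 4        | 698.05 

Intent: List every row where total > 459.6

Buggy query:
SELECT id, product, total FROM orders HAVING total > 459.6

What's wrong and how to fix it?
Bug: This is a non-aggregate query (no GROUP BY, no aggregates), so in SQLite the HAVING clause is invalid here; a row-level condition belongs in WHERE

Fix: Replace HAVING with WHERE since the condition applies to individual rows

Corrected query:
SELECT id, product, total FROM orders WHERE total > 459.6

Result:
id | product | total  
---+---------+--------
1  | Tablet  | 1334.13
2  | Headset | 1123.23
5  | Webcam  | 525.7  
6  | Mouse   | 698.05 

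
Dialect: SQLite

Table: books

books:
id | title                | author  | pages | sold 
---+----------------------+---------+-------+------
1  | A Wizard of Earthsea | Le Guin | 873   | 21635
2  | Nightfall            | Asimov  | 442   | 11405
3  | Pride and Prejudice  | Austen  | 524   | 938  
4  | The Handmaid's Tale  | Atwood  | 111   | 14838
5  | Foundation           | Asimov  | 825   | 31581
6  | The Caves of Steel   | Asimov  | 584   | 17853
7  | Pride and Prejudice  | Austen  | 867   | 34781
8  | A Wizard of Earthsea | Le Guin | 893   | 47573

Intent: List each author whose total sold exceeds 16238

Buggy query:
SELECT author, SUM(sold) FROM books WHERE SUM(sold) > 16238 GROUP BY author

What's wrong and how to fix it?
Bug: SUM(sold) is an aggregate, but WHERE filters rows before aggregation

Fix: Move the aggregate condition to a HAVING clause

Corrected query:
SELECT author, SUM(sold) FROM books GROUP BY author HAVING SUM(sold) > 16238

Result:
author  | SUM(sold)
--------+----------
Asimov  | 60839    
Austen  | 35719    
Le Guin | 69208    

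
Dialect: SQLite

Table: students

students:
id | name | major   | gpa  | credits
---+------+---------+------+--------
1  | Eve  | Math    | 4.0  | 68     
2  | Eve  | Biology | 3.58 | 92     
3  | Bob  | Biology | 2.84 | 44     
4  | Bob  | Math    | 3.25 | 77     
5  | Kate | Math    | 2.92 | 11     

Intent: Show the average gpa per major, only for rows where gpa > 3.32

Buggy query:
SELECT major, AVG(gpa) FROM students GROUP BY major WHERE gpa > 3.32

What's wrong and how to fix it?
Bug: Row-level WHERE must come before GROUP BY in the clause order

Fix: Place WHERE between FROM and GROUP BY

Corrected query:
SELECT major, AVG(gpa) FROM students WHERE gpa > 3.32 GROUP BY major

Result:
major   | AVG(gpa)
--------+---------
Biology | 3.58    
Math    | 4       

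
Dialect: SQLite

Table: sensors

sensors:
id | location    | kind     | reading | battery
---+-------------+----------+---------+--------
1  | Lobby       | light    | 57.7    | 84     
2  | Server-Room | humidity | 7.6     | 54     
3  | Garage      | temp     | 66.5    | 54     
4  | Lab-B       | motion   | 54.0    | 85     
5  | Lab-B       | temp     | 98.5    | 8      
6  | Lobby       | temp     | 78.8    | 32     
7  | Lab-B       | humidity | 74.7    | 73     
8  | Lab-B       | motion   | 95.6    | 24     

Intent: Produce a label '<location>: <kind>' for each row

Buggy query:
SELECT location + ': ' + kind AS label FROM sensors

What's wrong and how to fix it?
Bug: '+' is numeric addition; on text columns SQLite converts them to 0 instead of concatenating

Fix: Use the || operator for string concatenation

Corrected query:
SELECT location || ': ' || kind AS label FROM sensors

Result:
label                
---------------------
Lobby: light         
Server-Room: humidity
Garage: temp         
Lab-B: motion        
Lab-B: temp          
Lobby: temp          
Lab-B: humidity      
Lab-B: motion        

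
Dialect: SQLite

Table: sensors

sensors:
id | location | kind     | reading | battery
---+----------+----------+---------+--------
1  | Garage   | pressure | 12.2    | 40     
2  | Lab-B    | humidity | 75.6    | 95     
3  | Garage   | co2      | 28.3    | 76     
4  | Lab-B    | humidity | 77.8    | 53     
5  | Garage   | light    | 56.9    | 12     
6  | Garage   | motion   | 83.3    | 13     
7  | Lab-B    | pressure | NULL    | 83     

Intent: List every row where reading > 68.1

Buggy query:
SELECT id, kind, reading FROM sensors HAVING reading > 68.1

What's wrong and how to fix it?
Bug: HAVING filters the output of aggregation, but this query has no GROUP BY and no aggregate functions, so SQLite rejects it (HAVING clause on a non-aggregate query); the condition here is per row

Fix: Replace HAVING with WHERE since the condition applies to individual rows

Corrected query:
SELECT id, kind, reading FROM sensors WHERE reading > 68.1

Result:
id | kind     | reading
---+----------+--------
2  | humidity | 75.6   
4  | humidity | 77.8   
6  | motion   | 83.3   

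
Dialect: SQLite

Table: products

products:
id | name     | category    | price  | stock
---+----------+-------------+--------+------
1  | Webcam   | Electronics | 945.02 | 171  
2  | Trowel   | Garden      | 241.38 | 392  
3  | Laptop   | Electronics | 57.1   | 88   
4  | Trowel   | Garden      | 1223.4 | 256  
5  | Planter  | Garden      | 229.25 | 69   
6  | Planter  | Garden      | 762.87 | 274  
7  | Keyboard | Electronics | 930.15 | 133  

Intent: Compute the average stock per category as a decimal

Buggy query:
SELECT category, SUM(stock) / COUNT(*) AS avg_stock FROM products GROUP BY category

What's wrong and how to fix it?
Bug: Both operands are integers, so '/' performs integer division and truncates

Fix: Cast one side to REAL so the division keeps the fractional part

Corrected query:
SELECT category, SUM(stock) * 1.0 / COUNT(*) AS avg_stock FROM products GROUP BY category

Result:
category    | avg_stock 
------------+-----------
Electronics | 130.666667
Garden      | 247.75    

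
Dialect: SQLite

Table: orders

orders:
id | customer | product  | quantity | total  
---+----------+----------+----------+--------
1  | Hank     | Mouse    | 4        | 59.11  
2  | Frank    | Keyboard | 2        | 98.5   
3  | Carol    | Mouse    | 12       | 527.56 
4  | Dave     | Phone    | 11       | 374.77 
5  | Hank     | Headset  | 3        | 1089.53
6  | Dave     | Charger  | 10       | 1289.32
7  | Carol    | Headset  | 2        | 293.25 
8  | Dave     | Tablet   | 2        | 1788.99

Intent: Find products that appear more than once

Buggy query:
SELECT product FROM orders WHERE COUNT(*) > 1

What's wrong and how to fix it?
Bug: COUNT(*) is an aggregate and cannot be used in WHERE

Fix: Group first, then use HAVING for the count condition

Corrected query:
SELECT product FROM orders GROUP BY product HAVING COUNT(*) > 1

Result:
product
-------
Headset
Mouse  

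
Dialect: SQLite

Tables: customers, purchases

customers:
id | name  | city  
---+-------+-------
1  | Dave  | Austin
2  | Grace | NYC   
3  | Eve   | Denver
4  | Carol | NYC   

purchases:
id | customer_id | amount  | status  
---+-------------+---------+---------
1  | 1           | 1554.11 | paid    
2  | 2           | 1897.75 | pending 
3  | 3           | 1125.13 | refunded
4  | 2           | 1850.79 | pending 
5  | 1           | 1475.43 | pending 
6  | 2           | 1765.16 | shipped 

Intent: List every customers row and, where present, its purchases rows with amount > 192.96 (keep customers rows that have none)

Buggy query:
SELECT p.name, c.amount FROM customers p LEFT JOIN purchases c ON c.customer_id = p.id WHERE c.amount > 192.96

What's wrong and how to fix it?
Bug: A WHERE condition on the right-hand table after LEFT JOIN drops unmatched parents

Fix: Put 'c.amount > 192.96' in the JOIN's ON clause instead of WHERE

Corrected query:
SELECT p.name, c.amount FROM customers p LEFT JOIN purchases c ON c.customer_id = p.id AND c.amount > 192.96

Result:
name  | amount 
------+--------
Dave  | 1475.43
Dave  | 1554.11
Grace | 1765.16
Grace | 1850.79
Grace | 1897.75
Eve   | 1125.13
Carol | NULL   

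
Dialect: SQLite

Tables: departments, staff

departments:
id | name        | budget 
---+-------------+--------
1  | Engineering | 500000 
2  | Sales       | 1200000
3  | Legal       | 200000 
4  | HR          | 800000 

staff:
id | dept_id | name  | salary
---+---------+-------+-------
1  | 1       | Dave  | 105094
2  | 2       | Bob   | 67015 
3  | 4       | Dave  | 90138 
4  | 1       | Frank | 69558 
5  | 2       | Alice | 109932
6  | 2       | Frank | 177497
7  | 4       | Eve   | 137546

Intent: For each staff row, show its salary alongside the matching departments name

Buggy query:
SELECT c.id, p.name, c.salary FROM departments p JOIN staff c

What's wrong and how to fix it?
Bug: JOIN with no ON clause produces a cartesian product; every staff row pairs with every departments row

Fix: Specify the join condition linking the foreign key to the parent id

Corrected query:
SELECT c.id, p.name, c.salary FROM departments p JOIN staff c ON c.dept_id = p.id

Result:
id | name        | salary
---+-------------+-------
1  | Engineering | 105094
2  | Sales       | 67015 
3  | HR          | 90138 
4  | Engineering | 69558 
5  | Sales       | 109932
6  | Sales       | 177497
7  | HR          | 137546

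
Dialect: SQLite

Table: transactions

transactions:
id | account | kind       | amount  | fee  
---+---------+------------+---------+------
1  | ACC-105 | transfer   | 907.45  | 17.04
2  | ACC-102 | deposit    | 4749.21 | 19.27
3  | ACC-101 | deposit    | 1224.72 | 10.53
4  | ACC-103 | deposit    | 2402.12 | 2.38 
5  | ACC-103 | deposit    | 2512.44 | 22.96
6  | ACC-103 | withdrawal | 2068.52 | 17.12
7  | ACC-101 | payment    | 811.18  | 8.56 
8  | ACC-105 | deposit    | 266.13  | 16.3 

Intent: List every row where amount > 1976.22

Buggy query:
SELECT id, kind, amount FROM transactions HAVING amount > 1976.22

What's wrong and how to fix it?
Bug: HAVING filters the output of aggregation, but this query has no GROUP BY and no aggregate functions, so SQLite rejects it (HAVING clause on a non-aggregate query); the condition here is per row

Fix: Replace HAVING with WHERE since the condition applies to individual rows

Corrected query:
SELECT id, kind, amount FROM transactions WHERE amount > 1976.22

Result:
id | kind       | amount 
---+------------+--------
2  | deposit    | 4749.21
4  | deposit    | 2402.12
5  | deposit    | 2512.44
6  | withdrawal | 2068.52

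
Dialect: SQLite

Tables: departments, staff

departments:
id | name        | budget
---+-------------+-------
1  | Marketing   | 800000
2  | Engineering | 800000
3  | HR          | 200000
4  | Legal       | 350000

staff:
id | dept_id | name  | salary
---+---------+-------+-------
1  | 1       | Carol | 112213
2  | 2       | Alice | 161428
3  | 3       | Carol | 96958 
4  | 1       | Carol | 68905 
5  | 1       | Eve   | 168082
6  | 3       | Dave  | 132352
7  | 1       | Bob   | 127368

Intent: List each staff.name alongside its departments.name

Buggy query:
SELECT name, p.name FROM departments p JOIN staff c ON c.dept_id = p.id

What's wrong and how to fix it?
Bug: 'name' exists in both joined tables, so the database can't tell which one is meant

Fix: Qualify the column with its table alias (c.name)

Corrected query:
SELECT c.name, p.name FROM departments p JOIN staff c ON c.dept_id = p.id

Result:
name  | name       
------+------------
Carol | Marketing  
Alice | Engineering
Carol | HR         
Carol | Marketing  
Eve   | Marketing  
Dave  | HR         
Bob   | Marketing  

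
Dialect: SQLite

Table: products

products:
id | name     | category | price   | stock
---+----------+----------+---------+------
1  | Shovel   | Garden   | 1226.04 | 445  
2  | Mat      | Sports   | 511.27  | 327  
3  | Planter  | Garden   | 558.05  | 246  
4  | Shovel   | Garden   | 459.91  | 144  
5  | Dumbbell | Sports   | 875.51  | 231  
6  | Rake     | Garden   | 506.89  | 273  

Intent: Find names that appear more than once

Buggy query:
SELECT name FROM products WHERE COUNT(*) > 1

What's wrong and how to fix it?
Bug: COUNT(*) is an aggregate and cannot be used in WHERE

Fix: GROUP BY name, then filter groups with HAVING COUNT(*) > 1

Corrected query:
SELECT name FROM products GROUP BY name HAVING COUNT(*) > 1

Result:
name  
------
Shovel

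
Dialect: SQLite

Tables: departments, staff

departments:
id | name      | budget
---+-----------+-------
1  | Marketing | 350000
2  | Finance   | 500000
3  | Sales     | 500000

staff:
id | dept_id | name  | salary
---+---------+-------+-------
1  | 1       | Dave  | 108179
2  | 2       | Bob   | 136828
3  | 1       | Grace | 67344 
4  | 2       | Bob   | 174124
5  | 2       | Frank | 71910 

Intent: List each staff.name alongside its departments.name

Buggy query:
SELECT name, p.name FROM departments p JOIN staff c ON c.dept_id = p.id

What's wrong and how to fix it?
Bug: Both tables have a 'name' column; the unqualified reference is ambiguous

Fix: Prefix ambiguous columns with the table alias

Corrected query:
SELECT c.name, p.name FROM departments p JOIN staff c ON c.dept_id = p.id

Result:
name  | name     
------+----------
Dave  | Marketing
Bob   | Finance  
Grace | Marketing
Bob   | Finance  
Frank | Finance  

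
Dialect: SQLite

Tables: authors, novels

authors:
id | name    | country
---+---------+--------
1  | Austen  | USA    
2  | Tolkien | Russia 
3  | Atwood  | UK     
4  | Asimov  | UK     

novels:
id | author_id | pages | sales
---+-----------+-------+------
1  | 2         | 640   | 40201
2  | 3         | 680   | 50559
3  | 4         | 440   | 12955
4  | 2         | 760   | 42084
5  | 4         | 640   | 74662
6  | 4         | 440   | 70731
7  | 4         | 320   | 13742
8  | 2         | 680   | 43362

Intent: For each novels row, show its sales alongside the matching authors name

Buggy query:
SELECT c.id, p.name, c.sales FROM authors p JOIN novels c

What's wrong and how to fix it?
Bug: JOIN with no ON clause produces a cartesian product; every novels row pairs with every authors row

Fix: Add ON c.author_id = p.id to the JOIN

Corrected query:
SELECT c.id, p.name, c.sales FROM authors p JOIN novels c ON c.author_id = p.id

Result:
id | name    | sales
---+---------+------
1  | Tolkien | 40201
2  | Atwood  | 50559
3  | Asimov  | 12955
4  | Tolkien | 42084
5  | Asimov  | 74662
6  | Asimov  | 70731
7  | Asimov  | 13742
8  | Tolkien | 43362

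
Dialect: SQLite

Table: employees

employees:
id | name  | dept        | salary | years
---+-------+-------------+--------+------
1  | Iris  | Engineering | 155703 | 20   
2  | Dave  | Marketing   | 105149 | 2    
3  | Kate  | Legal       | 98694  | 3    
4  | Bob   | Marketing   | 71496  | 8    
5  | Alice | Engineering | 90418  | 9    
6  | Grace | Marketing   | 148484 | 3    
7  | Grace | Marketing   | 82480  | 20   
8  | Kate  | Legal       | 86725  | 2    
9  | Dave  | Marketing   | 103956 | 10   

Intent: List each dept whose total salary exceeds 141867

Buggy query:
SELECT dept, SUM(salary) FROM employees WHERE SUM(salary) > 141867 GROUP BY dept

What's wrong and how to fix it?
Bug: SUM(salary) is an aggregate, but WHERE filters rows before aggregation

Fix: Move the aggregate condition to a HAVING clause

Corrected query:
SELECT dept, SUM(salary) FROM employees GROUP BY dept HAVING SUM(salary) > 141867

Result:
dept        | SUM(salary)
------------+------------
Engineering | 246121     
Legal       | 185419     
Marketing   | 511565     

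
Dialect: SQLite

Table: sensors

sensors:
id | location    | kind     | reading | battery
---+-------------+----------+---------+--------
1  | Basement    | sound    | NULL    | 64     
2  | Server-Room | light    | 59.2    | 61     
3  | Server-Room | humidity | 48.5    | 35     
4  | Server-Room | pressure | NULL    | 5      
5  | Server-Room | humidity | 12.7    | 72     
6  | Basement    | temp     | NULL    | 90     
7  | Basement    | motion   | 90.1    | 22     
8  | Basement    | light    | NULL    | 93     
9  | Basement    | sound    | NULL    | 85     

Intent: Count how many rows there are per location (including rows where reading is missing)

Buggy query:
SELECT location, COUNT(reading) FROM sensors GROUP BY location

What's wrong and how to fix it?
Bug: COUNT(reading) skips NULLs, so groups with missing reading are undercounted

Fix: Use COUNT(*) to count all rows regardless of NULL

Corrected query:
SELECT location, COUNT(*) FROM sensors GROUP BY location

Result:
location    | COUNT(*)
------------+---------
Basement    | 5       
Server-Room | 4       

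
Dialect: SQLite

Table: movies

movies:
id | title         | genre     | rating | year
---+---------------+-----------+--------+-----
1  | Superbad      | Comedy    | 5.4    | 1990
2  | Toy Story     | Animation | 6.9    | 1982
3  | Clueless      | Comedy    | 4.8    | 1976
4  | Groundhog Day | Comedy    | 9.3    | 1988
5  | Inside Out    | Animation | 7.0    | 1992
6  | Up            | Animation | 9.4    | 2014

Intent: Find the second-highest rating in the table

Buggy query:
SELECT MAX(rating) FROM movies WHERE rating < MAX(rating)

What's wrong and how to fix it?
Bug: The inner MAX is an aggregate inside WHERE, which is not allowed

Fix: Compute the overall MAX in a subquery, then take MAX of rows below it

Corrected query:
SELECT MAX(rating) FROM movies WHERE rating < (SELECT MAX(rating) FROM movies)

Result:
MAX(rating)
-----------
9.3        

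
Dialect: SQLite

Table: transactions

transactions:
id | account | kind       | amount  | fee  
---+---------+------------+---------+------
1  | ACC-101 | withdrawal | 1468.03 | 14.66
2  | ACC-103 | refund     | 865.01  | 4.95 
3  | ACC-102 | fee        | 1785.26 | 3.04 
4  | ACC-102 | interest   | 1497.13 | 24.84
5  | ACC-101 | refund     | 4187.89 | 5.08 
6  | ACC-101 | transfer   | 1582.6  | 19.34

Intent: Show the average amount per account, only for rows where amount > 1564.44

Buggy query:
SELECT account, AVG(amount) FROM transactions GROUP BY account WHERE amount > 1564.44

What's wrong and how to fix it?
Bug: WHERE cannot follow GROUP BY

Fix: Place WHERE between FROM and GROUP BY

Corrected query:
SELECT account, AVG(amount) FROM transactions WHERE amount > 1564.44 GROUP BY account

Result:
account | AVG(amount)
--------+------------
ACC-101 | 2885.245   
ACC-102 | 1785.26    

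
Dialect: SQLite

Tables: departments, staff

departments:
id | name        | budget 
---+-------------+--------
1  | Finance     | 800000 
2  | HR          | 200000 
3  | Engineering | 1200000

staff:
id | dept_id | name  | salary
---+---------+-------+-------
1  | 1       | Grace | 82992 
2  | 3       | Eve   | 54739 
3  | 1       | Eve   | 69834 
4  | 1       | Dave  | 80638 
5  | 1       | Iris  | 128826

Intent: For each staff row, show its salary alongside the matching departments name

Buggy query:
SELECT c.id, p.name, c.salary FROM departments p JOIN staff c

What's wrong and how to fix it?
Bug: JOIN with no ON clause produces a cartesian product; every staff row pairs with every departments row

Fix: Add ON c.dept_id = p.id to the JOIN

Corrected query:
SELECT c.id, p.name, c.salary FROM departments p JOIN staff c ON c.dept_id = p.id

Result:
id | name        | salary
---+-------------+-------
1  | Finance     | 82992 
2  | Engineering | 54739 
3  | Finance     | 69834 
4  | Finance     | 80638 
5  | Finance     | 128826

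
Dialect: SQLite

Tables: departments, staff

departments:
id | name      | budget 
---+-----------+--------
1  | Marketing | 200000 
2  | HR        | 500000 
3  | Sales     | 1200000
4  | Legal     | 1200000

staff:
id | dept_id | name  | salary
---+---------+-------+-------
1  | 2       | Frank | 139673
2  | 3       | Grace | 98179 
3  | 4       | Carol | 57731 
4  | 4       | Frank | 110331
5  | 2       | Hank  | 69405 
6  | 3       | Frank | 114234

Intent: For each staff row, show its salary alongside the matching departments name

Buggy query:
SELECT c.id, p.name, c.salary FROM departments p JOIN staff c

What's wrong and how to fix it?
Bug: JOIN with no ON clause produces a cartesian product; every staff row pairs with every departments row

Fix: Specify the join condition linking the foreign key to the parent id

Corrected query:
SELECT c.id, p.name, c.salary FROM departments p JOIN staff c ON c.dept_id = p.id

Result:
id | name  | salary
---+-------+-------
1  | HR    | 139673
2  | Sales | 98179 
3  | Legal | 57731 
4  | Legal | 110331
5  | HR    | 69405 
6  | Sales | 114234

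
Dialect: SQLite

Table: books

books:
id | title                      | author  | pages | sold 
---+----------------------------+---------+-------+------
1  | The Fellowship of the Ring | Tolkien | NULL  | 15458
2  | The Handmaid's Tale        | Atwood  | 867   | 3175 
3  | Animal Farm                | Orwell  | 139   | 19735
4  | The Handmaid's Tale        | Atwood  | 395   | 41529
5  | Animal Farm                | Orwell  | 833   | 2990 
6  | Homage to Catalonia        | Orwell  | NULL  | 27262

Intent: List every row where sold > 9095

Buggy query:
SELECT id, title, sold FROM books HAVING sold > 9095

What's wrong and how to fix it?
Bug: This is a non-aggregate query (no GROUP BY, no aggregates), so in SQLite the HAVING clause is invalid here; a row-level condition belongs in WHERE

Fix: Replace HAVING with WHERE since the condition applies to individual rows

Corrected query:
SELECT id, title, sold FROM books WHERE sold > 9095

Result:
id | title                      | sold 
---+----------------------------+------
1  | The Fellowship of the Ring | 15458
3  | Animal Farm                | 19735
4  | The Handmaid's Tale        | 41529
6  | Homage to Catalonia        | 27262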